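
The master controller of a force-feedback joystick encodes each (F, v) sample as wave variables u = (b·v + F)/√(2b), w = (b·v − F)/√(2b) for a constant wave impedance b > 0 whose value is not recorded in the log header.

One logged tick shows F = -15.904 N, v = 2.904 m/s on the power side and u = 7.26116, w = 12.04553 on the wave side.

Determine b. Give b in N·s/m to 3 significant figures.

b = 22.1 N·s/m

u + w = 19.30669;  u + w = √(2b)·v, so √(2b) = 19.30669/2.904 = 6.64831.
b = (√(2b))²/2 = 44.20002/2 = 22.10001.
(Check via u − w = 2F/√(2b): u − w = -4.78437, 2F/√(2b) = -4.78437.)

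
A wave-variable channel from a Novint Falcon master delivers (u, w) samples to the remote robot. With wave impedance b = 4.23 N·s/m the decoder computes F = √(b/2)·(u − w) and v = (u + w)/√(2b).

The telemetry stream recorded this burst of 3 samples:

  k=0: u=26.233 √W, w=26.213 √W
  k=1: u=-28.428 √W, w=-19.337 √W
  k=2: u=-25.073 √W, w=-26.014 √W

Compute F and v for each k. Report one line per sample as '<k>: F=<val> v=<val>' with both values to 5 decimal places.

k=0: u−w=0.02000, u+w=52.44600; √(b/2)=1.45430, √(2b)=2.90861; F=1.45430×0.02=0.02909, v=52.44600/2.90861=18.03131
k=1: u−w=-9.09100, u+w=-47.76500; √(b/2)=1.45430, √(2b)=2.90861; F=1.45430×(-9.091)=-13.22108, v=-47.76500/2.90861=-16.42195
k=2: u−w=0.94100, u+w=-51.08700; √(b/2)=1.45430, √(2b)=2.90861; F=1.45430×0.941=1.36850, v=-51.08700/2.90861=-17.56407

0: F=0.02909 v=18.03131
1: F=-13.22108 v=-16.42195
2: F=1.36850 v=-17.56407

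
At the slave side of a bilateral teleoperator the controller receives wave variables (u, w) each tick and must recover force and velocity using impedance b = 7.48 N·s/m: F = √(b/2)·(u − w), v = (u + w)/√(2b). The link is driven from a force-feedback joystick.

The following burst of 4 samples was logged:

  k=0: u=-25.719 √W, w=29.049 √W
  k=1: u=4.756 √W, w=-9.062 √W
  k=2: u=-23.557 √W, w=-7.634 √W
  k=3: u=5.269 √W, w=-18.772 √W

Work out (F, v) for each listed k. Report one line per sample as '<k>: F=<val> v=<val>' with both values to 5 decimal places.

0: F=-105.91627 v=0.86095
1: F=26.72274 v=-1.11329
2: F=-30.79362 v=-8.06424
3: F=46.49308 v=-3.49112

k=0: u−w=-54.76800, u+w=3.33000; √(b/2)=1.93391, √(2b)=3.86782; F=1.93391×(-54.768)=-105.91627, v=3.33000/3.86782=0.86095
k=1: u−w=13.81800, u+w=-4.30600; √(b/2)=1.93391, √(2b)=3.86782; F=1.93391×13.818=26.72274, v=-4.30600/3.86782=-1.11329
k=2: u−w=-15.92300, u+w=-31.19100; √(b/2)=1.93391, √(2b)=3.86782; F=1.93391×(-15.923)=-30.79362, v=-31.19100/3.86782=-8.06424
k=3: u−w=24.04100, u+w=-13.50300; √(b/2)=1.93391, √(2b)=3.86782; F=1.93391×24.041=46.49308, v=-13.50300/3.86782=-3.49112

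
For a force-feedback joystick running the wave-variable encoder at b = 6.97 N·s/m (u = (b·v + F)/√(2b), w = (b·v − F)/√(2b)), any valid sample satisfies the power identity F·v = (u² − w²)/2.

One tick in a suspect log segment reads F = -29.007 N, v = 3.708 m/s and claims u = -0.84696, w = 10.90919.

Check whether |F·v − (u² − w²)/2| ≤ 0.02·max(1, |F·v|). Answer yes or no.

no

F·v = (-29.007)×3.708 = -107.55796 W.
(u² − w²)/2 = (0.71734 − 119.01043)/2 = -59.14654 W.
|Δ| = 48.41141;  2% of max(1, |F·v|) = 2.15116.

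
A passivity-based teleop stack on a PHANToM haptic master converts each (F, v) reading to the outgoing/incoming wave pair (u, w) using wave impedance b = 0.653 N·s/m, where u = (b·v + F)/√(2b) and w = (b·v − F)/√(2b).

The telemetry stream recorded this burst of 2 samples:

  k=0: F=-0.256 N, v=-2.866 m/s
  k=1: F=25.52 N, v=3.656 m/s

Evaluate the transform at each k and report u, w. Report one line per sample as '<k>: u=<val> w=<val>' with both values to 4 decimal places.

0: u=-1.8616 w=-1.4136
1: u=24.4201 w=-20.2420

k=0: b·v=0.653×(-2.866)=-1.8715; √(2b)=1.1428; u=(-1.8715+(-0.256))/1.1428=-1.8616, w=(-1.8715−(-0.256))/1.1428=-1.4136
k=1: b·v=0.653×3.656=2.3874; √(2b)=1.1428; u=(2.3874+25.52)/1.1428=24.4201, w=(2.3874−25.52)/1.1428=-20.2420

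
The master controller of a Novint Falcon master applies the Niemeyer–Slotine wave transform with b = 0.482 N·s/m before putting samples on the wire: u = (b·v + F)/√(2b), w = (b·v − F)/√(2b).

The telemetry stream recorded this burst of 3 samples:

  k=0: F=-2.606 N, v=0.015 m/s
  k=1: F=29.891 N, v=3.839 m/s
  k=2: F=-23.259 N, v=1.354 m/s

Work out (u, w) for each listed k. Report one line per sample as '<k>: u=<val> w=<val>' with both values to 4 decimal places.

0: u=-2.6468 w=2.6616
1: u=32.3286 w=-28.5594
2: u=-23.0246 w=24.3540

k=0: b·v=0.482×0.015=0.0072; √(2b)=0.9818; u=(0.0072+(-2.606))/0.9818=-2.6468, w=(0.0072−(-2.606))/0.9818=2.6616
k=1: b·v=0.482×3.839=1.8504; √(2b)=0.9818; u=(1.8504+29.891)/0.9818=32.3286, w=(1.8504−29.891)/0.9818=-28.5594
k=2: b·v=0.482×1.354=0.6526; √(2b)=0.9818; u=(0.6526+(-23.259))/0.9818=-23.0246, w=(0.6526−(-23.259))/0.9818=24.3540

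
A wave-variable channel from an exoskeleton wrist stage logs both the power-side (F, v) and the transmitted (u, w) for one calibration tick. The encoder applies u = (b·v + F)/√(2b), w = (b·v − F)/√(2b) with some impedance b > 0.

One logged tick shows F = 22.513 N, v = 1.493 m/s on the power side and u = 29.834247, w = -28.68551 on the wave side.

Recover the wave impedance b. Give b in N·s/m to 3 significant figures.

u + w = 1.148737;  u + w = √(2b)·v, so √(2b) = 1.148737/1.493 = 0.769415.
b = (√(2b))²/2 = 0.592000/2 = 0.296000.
(Check via u − w = 2F/√(2b): u − w = 58.519757, 2F/√(2b) = 58.519764.)

b = 0.296 N·s/m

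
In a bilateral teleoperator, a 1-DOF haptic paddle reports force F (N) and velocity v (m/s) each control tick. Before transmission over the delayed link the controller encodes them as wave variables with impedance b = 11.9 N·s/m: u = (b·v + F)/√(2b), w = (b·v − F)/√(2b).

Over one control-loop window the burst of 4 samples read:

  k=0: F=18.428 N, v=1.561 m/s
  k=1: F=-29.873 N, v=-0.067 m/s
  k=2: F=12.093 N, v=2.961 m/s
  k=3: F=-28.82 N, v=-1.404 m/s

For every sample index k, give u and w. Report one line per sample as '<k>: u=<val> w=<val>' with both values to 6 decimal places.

0: u=7.585060 w=0.030317
1: u=-6.286799 w=5.959937
2: u=9.701479 w=4.743832
3: u=-9.332248 w=2.482800

k=0: b·v=11.9×1.561=18.575900; √(2b)=4.878524; u=(18.575900+18.428)/4.878524=7.585060, w=(18.575900−18.428)/4.878524=0.030317
k=1: b·v=11.9×(-0.067)=-0.797300; √(2b)=4.878524; u=(-0.797300+(-29.873))/4.878524=-6.286799, w=(-0.797300−(-29.873))/4.878524=5.959937
k=2: b·v=11.9×2.961=35.235900; √(2b)=4.878524; u=(35.235900+12.093)/4.878524=9.701479, w=(35.235900−12.093)/4.878524=4.743832
k=3: b·v=11.9×(-1.404)=-16.707600; √(2b)=4.878524; u=(-16.707600+(-28.82))/4.878524=-9.332248, w=(-16.707600−(-28.82))/4.878524=2.482800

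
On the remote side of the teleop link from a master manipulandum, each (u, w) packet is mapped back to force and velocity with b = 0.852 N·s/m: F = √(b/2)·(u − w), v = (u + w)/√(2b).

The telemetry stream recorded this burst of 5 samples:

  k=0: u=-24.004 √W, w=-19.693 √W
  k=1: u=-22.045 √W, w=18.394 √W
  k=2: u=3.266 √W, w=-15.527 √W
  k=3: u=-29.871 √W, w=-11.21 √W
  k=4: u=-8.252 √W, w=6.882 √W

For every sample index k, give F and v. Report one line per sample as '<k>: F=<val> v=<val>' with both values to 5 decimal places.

k=0: u−w=-4.31100, u+w=-43.69700; √(b/2)=0.65269, √(2b)=1.30537; F=0.65269×(-4.311)=-2.81373, v=-43.69700/1.30537=-33.47471
k=1: u−w=-40.43900, u+w=-3.65100; √(b/2)=0.65269, √(2b)=1.30537; F=0.65269×(-40.439)=-26.39400, v=-3.65100/1.30537=-2.79690
k=2: u−w=18.79300, u+w=-12.26100; √(b/2)=0.65269, √(2b)=1.30537; F=0.65269×18.793=12.26594, v=-12.26100/1.30537=-9.39271
k=3: u−w=-18.66100, u+w=-41.08100; √(b/2)=0.65269, √(2b)=1.30537; F=0.65269×(-18.661)=-12.17979, v=-41.08100/1.30537=-31.47069
k=4: u−w=-15.13400, u+w=-1.37000; √(b/2)=0.65269, √(2b)=1.30537; F=0.65269×(-15.134)=-9.87776, v=-1.37000/1.30537=-1.04951

0: F=-2.81373 v=-33.47471
1: F=-26.39400 v=-2.79690
2: F=12.26594 v=-9.39271
3: F=-12.17979 v=-31.47069
4: F=-9.87776 v=-1.04951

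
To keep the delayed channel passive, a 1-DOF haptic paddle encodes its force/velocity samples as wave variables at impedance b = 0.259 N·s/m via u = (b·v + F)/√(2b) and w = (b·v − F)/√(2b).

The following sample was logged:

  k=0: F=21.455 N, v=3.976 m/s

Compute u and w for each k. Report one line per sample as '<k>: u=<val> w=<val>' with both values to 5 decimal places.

0: u=31.24092 w=-28.37931

k=0: b·v=0.259×3.976=1.02978; √(2b)=0.71972; u=(1.02978+21.455)/0.71972=31.24092, w=(1.02978−21.455)/0.71972=-28.37931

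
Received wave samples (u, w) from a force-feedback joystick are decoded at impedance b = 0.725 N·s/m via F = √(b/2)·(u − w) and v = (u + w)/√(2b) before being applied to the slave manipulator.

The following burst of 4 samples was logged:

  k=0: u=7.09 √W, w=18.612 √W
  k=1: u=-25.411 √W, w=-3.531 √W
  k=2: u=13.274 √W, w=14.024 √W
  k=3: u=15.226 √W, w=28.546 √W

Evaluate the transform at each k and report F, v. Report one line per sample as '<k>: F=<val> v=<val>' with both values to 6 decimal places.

k=0: u−w=-11.522000, u+w=25.702000; √(b/2)=0.602080, √(2b)=1.204159; F=0.602080×(-11.522)=-6.937163, v=25.702000/1.204159=21.344349
k=1: u−w=-21.880000, u+w=-28.942000; √(b/2)=0.602080, √(2b)=1.204159; F=0.602080×(-21.88)=-13.173504, v=-28.942000/1.204159=-24.035023
k=2: u−w=-0.750000, u+w=27.298000; √(b/2)=0.602080, √(2b)=1.204159; F=0.602080×(-0.75)=-0.451560, v=27.298000/1.204159=22.669755
k=3: u−w=-13.320000, u+w=43.772000; √(b/2)=0.602080, √(2b)=1.204159; F=0.602080×(-13.32)=-8.019702, v=43.772000/1.204159=36.350667

0: F=-6.937163 v=21.344349
1: F=-13.173504 v=-24.035023
2: F=-0.451560 v=22.669755
3: F=-8.019702 v=36.350667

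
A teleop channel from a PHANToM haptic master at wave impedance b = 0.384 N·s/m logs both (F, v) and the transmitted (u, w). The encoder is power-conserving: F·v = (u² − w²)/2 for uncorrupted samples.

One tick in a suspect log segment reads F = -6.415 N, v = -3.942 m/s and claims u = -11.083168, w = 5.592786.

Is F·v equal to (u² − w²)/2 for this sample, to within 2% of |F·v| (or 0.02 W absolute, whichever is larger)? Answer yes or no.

F·v = (-6.415)×(-3.942) = 25.287930 W.
(u² − w²)/2 = (122.836613 − 31.279255)/2 = 45.778679 W.
|Δ| = 20.490749;  2% of max(1, |F·v|) = 0.505759.

no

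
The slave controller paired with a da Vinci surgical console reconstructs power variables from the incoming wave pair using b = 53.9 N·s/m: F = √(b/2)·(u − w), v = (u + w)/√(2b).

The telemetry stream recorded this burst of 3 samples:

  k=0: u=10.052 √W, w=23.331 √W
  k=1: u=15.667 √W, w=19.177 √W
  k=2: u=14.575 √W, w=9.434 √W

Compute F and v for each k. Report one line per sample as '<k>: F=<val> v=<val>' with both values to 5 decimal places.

k=0: u−w=-13.27900, u+w=33.38300; √(b/2)=5.19134, √(2b)=10.38268; F=5.19134×(-13.279)=-68.93579, v=33.38300/10.38268=3.21526
k=1: u−w=-3.51000, u+w=34.84400; √(b/2)=5.19134, √(2b)=10.38268; F=5.19134×(-3.51)=-18.22160, v=34.84400/10.38268=3.35597
k=2: u−w=5.14100, u+w=24.00900; √(b/2)=5.19134, √(2b)=10.38268; F=5.19134×5.141=26.68867, v=24.00900/10.38268=2.31241

0: F=-68.93579 v=3.21526
1: F=-18.22160 v=3.35597
2: F=26.68867 v=2.31241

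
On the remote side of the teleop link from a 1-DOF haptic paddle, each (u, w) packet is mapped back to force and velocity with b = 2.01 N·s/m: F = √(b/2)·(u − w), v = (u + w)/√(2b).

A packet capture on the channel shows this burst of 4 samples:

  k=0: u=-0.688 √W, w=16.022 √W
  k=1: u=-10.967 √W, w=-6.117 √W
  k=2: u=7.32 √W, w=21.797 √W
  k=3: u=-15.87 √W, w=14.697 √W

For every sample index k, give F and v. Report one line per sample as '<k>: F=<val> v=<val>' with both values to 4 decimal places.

0: F=-16.7517 v=7.6479
1: F=-4.8621 v=-8.5207
2: F=-14.5131 v=14.5222
3: F=-30.6433 v=-0.5850

k=0: u−w=-16.7100, u+w=15.3340; √(b/2)=1.0025, √(2b)=2.0050; F=1.0025×(-16.71)=-16.7517, v=15.3340/2.0050=7.6479
k=1: u−w=-4.8500, u+w=-17.0840; √(b/2)=1.0025, √(2b)=2.0050; F=1.0025×(-4.85)=-4.8621, v=-17.0840/2.0050=-8.5207
k=2: u−w=-14.4770, u+w=29.1170; √(b/2)=1.0025, √(2b)=2.0050; F=1.0025×(-14.477)=-14.5131, v=29.1170/2.0050=14.5222
k=3: u−w=-30.5670, u+w=-1.1730; √(b/2)=1.0025, √(2b)=2.0050; F=1.0025×(-30.567)=-30.6433, v=-1.1730/2.0050=-0.5850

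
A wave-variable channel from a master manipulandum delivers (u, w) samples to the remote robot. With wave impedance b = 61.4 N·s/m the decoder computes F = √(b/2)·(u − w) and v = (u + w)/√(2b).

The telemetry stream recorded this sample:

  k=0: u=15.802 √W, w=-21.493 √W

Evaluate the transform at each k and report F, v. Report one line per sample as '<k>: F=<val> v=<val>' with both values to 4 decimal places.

k=0: u−w=37.2950, u+w=-5.6910; √(b/2)=5.5408, √(2b)=11.0815; F=5.5408×37.295=206.6426, v=-5.6910/11.0815=-0.5136

0: F=206.6426 v=-0.5136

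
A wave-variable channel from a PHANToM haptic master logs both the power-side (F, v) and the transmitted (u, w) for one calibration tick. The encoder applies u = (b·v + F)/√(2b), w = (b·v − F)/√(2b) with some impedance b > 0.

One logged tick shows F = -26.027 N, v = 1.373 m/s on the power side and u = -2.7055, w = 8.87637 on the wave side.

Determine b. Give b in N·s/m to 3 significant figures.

u + w = 6.1709;  u + w = √(2b)·v, so √(2b) = 6.1709/1.373 = 4.4944.
b = (√(2b))²/2 = 20.2000/2 = 10.1000.
(Check via u − w = 2F/√(2b): u − w = -11.5819, 2F/√(2b) = -11.5819.)

b = 10.1 N·s/m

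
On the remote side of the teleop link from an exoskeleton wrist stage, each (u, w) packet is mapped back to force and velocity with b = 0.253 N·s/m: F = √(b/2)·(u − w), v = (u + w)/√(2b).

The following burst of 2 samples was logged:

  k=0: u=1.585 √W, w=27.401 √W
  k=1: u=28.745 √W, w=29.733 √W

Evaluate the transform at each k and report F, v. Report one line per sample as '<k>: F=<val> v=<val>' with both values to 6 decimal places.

k=0: u−w=-25.816000, u+w=28.986000; √(b/2)=0.355668, √(2b)=0.711337; F=0.355668×(-25.816)=-9.181935, v=28.986000/0.711337=40.748632
k=1: u−w=-0.988000, u+w=58.478000; √(b/2)=0.355668, √(2b)=0.711337; F=0.355668×(-0.988)=-0.351400, v=58.478000/0.711337=82.208600

0: F=-9.181935 v=40.748632
1: F=-0.351400 v=82.208600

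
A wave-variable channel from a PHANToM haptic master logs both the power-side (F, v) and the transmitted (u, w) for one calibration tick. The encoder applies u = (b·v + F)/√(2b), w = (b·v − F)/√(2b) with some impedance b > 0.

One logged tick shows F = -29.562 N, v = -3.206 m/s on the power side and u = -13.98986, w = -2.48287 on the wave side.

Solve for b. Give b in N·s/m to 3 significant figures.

b = 13.2 N·s/m

u + w = -16.47273;  u + w = √(2b)·v, so √(2b) = -16.47273/(-3.206) = 5.13809.
b = (√(2b))²/2 = 26.40001/2 = 13.20001.
(Check via u − w = 2F/√(2b): u − w = -11.50699, 2F/√(2b) = -11.50699.)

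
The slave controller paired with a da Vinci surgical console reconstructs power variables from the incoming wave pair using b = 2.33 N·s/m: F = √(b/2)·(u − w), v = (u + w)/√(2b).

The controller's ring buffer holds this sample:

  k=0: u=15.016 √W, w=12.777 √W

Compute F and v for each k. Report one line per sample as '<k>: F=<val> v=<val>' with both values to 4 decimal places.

k=0: u−w=2.2390, u+w=27.7930; √(b/2)=1.0794, √(2b)=2.1587; F=1.0794×2.239=2.4167, v=27.7930/2.1587=12.8749

0: F=2.4167 v=12.8749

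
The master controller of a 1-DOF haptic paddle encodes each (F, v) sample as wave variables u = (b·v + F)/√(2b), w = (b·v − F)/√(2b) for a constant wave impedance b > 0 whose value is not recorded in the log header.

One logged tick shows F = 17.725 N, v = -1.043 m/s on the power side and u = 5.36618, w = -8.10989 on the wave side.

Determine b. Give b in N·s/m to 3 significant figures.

b = 3.46 N·s/m

u + w = -2.7437;  u + w = √(2b)·v, so √(2b) = -2.7437/(-1.043) = 2.6306.
b = (√(2b))²/2 = 6.9200/2 = 3.4600.
(Check via u − w = 2F/√(2b): u − w = 13.4761, 2F/√(2b) = 13.4760.)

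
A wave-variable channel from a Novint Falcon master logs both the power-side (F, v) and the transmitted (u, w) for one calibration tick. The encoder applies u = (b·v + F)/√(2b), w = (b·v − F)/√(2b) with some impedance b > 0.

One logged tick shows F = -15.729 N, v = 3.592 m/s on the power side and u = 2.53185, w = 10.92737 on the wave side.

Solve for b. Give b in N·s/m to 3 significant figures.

b = 7.02 N·s/m

u + w = 13.4592;  u + w = √(2b)·v, so √(2b) = 13.4592/3.592 = 3.7470.
b = (√(2b))²/2 = 14.0400/2 = 7.0200.
(Check via u − w = 2F/√(2b): u − w = -8.3955, 2F/√(2b) = -8.3955.)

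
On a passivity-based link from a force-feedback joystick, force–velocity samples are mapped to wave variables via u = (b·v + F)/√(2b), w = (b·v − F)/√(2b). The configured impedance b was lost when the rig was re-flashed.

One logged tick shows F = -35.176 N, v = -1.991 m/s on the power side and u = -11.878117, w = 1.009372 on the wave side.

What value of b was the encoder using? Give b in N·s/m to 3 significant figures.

u + w = -10.868745;  u + w = √(2b)·v, so √(2b) = -10.868745/(-1.991) = 5.458938.
b = (√(2b))²/2 = 29.800001/2 = 14.900001.
(Check via u − w = 2F/√(2b): u − w = -12.887489, 2F/√(2b) = -12.887489.)

b = 14.9 N·s/m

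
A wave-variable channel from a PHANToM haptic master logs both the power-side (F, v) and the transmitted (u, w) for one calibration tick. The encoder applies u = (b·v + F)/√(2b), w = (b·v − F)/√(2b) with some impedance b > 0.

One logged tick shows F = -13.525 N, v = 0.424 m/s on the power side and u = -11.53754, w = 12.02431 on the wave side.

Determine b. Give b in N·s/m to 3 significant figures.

u + w = 0.48677;  u + w = √(2b)·v, so √(2b) = 0.48677/0.424 = 1.14804.
b = (√(2b))²/2 = 1.31800/2 = 0.65900.
(Check via u − w = 2F/√(2b): u − w = -23.56185, 2F/√(2b) = -23.56185.)

b = 0.659 N·s/m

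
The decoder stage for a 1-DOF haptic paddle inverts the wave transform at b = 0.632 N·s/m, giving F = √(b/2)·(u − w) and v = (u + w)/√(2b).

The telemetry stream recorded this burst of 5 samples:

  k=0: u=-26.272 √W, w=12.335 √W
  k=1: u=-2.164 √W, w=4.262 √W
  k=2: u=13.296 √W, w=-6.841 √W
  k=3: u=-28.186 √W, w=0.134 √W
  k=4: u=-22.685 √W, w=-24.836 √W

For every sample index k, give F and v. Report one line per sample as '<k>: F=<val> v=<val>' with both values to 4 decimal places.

k=0: u−w=-38.6070, u+w=-13.9370; √(b/2)=0.5621, √(2b)=1.1243; F=0.5621×(-38.607)=-21.7025, v=-13.9370/1.1243=-12.3964
k=1: u−w=-6.4260, u+w=2.0980; √(b/2)=0.5621, √(2b)=1.1243; F=0.5621×(-6.426)=-3.6123, v=2.0980/1.1243=1.8661
k=2: u−w=20.1370, u+w=6.4550; √(b/2)=0.5621, √(2b)=1.1243; F=0.5621×20.137=11.3198, v=6.4550/1.1243=5.7415
k=3: u−w=-28.3200, u+w=-28.0520; √(b/2)=0.5621, √(2b)=1.1243; F=0.5621×(-28.32)=-15.9198, v=-28.0520/1.1243=-24.9511
k=4: u−w=2.1510, u+w=-47.5210; √(b/2)=0.5621, √(2b)=1.1243; F=0.5621×2.151=1.2092, v=-47.5210/1.1243=-42.2680

0: F=-21.7025 v=-12.3964
1: F=-3.6123 v=1.8661
2: F=11.3198 v=5.7415
3: F=-15.9198 v=-24.9511
4: F=1.2092 v=-42.2680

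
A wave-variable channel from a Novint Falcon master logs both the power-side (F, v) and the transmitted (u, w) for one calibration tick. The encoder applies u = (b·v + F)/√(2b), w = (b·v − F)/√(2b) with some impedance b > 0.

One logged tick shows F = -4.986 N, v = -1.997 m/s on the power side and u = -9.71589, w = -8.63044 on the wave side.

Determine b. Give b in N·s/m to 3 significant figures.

b = 42.2 N·s/m

u + w = -18.3463;  u + w = √(2b)·v, so √(2b) = -18.3463/(-1.997) = 9.1869.
b = (√(2b))²/2 = 84.4000/2 = 42.2000.
(Check via u − w = 2F/√(2b): u − w = -1.0854, 2F/√(2b) = -1.0855.)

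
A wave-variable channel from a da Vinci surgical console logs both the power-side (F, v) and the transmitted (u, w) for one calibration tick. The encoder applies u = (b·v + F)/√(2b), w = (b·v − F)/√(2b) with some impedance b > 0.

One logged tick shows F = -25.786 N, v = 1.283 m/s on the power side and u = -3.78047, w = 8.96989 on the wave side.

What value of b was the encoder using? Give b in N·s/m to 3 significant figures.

u + w = 5.18942;  u + w = √(2b)·v, so √(2b) = 5.18942/1.283 = 4.04475.
b = (√(2b))²/2 = 16.36004/2 = 8.18002.
(Check via u − w = 2F/√(2b): u − w = -12.75036, 2F/√(2b) = -12.75034.)

b = 8.18 N·s/m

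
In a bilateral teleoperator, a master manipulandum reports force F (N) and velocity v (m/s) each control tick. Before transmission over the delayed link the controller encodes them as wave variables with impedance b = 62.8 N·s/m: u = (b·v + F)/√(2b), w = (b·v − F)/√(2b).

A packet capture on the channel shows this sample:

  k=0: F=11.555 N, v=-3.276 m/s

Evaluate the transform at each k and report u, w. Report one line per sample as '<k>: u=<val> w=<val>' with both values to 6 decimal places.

0: u=-17.326257 w=-19.388335

k=0: b·v=62.8×(-3.276)=-205.732800; √(2b)=11.207141; u=(-205.732800+11.555)/11.207141=-17.326257, w=(-205.732800−11.555)/11.207141=-19.388335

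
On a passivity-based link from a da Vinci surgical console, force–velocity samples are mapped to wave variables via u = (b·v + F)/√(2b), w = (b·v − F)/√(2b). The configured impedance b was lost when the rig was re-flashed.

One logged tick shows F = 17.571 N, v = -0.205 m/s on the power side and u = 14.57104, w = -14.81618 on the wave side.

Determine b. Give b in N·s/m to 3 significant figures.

b = 0.715 N·s/m

u + w = -0.2451;  u + w = √(2b)·v, so √(2b) = -0.2451/(-0.205) = 1.1958.
b = (√(2b))²/2 = 1.4299/2 = 0.7150.
(Check via u − w = 2F/√(2b): u − w = 29.3872, 2F/√(2b) = 29.3877.)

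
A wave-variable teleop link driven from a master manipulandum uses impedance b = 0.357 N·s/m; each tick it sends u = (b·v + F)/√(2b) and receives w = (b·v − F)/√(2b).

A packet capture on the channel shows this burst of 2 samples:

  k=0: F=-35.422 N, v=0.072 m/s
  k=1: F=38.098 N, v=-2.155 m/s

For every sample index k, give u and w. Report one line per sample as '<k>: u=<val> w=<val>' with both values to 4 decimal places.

k=0: b·v=0.357×0.072=0.0257; √(2b)=0.8450; u=(0.0257+(-35.422))/0.8450=-41.8898, w=(0.0257−(-35.422))/0.8450=41.9507
k=1: b·v=0.357×(-2.155)=-0.7693; √(2b)=0.8450; u=(-0.7693+38.098)/0.8450=44.1767, w=(-0.7693−38.098)/0.8450=-45.9977

0: u=-41.8898 w=41.9507
1: u=44.1767 w=-45.9977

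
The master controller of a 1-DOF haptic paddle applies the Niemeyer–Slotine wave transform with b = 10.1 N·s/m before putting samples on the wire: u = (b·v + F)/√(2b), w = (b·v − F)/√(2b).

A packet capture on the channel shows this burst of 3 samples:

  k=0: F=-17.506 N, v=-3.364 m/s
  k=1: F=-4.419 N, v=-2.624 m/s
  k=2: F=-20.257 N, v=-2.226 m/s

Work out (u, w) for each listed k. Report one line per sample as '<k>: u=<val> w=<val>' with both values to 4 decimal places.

k=0: b·v=10.1×(-3.364)=-33.9764; √(2b)=4.4944; u=(-33.9764+(-17.506))/4.4944=-11.4547, w=(-33.9764−(-17.506))/4.4944=-3.6646
k=1: b·v=10.1×(-2.624)=-26.5024; √(2b)=4.4944; u=(-26.5024+(-4.419))/4.4944=-6.8799, w=(-26.5024−(-4.419))/4.4944=-4.9135
k=2: b·v=10.1×(-2.226)=-22.4826; √(2b)=4.4944; u=(-22.4826+(-20.257))/4.4944=-9.5094, w=(-22.4826−(-20.257))/4.4944=-0.4952

0: u=-11.4547 w=-3.6646
1: u=-6.8799 w=-4.9135
2: u=-9.5094 w=-0.4952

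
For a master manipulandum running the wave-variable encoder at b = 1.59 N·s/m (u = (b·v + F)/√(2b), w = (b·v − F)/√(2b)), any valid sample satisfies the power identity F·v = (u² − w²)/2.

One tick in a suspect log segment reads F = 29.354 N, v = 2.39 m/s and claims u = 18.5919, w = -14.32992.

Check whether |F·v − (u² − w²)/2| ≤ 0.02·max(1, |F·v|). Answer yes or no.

yes

F·v = 29.354×2.39 = 70.1561 W.
(u² − w²)/2 = (345.6587 − 205.3466)/2 = 70.1561 W.
|Δ| = 0.0000;  2% of max(1, |F·v|) = 1.4031.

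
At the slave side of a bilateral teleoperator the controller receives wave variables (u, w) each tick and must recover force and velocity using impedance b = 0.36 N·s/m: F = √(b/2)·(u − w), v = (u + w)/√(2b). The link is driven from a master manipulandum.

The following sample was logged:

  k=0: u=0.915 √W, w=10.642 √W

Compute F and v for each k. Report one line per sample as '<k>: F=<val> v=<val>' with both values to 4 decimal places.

k=0: u−w=-9.7270, u+w=11.5570; √(b/2)=0.4243, √(2b)=0.8485; F=0.4243×(-9.727)=-4.1268, v=11.5570/0.8485=13.6201

0: F=-4.1268 v=13.6201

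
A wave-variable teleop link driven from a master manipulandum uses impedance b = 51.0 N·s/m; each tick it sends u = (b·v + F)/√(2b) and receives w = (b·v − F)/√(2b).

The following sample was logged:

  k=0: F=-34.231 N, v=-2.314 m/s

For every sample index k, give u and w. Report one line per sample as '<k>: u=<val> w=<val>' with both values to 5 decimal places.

0: u=-15.07450 w=-8.29575

k=0: b·v=51.0×(-2.314)=-118.01400; √(2b)=10.09950; u=(-118.01400+(-34.231))/10.09950=-15.07450, w=(-118.01400−(-34.231))/10.09950=-8.29575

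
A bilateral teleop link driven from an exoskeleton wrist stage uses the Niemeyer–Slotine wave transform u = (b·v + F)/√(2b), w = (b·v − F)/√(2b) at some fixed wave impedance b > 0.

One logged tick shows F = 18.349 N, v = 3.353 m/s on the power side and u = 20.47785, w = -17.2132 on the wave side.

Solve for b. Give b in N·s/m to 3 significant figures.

b = 0.474 N·s/m

u + w = 3.26465;  u + w = √(2b)·v, so √(2b) = 3.26465/3.353 = 0.97365.
b = (√(2b))²/2 = 0.94800/2 = 0.47400.
(Check via u − w = 2F/√(2b): u − w = 37.69105, 2F/√(2b) = 37.69114.)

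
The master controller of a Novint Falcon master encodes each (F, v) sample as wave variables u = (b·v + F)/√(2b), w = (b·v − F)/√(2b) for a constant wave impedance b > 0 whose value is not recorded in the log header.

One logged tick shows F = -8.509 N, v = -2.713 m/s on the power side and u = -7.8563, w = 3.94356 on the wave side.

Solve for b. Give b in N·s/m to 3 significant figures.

u + w = -3.91274;  u + w = √(2b)·v, so √(2b) = -3.91274/(-2.713) = 1.44222.
b = (√(2b))²/2 = 2.08000/2 = 1.04000.
(Check via u − w = 2F/√(2b): u − w = -11.79986, 2F/√(2b) = -11.79987.)

b = 1.04 N·s/m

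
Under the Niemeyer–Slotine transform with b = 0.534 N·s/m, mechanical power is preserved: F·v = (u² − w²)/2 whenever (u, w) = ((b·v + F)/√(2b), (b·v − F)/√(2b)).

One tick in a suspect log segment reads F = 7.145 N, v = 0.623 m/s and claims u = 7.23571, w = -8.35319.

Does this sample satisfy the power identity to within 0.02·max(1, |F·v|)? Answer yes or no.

F·v = 7.145×0.623 = 4.45133 W.
(u² − w²)/2 = (52.35550 − 69.77578)/2 = -8.71014 W.
|Δ| = 13.16148;  2% of max(1, |F·v|) = 0.08903.

no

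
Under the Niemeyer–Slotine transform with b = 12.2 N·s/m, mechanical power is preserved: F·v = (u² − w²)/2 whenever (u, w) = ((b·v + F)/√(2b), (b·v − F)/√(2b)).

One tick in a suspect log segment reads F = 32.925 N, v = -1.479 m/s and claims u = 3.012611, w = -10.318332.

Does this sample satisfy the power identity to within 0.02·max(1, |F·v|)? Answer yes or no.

yes

F·v = 32.925×(-1.479) = -48.696075 W.
(u² − w²)/2 = (9.075825 − 106.467975)/2 = -48.696075 W.
|Δ| = 0.000000;  2% of max(1, |F·v|) = 0.973921.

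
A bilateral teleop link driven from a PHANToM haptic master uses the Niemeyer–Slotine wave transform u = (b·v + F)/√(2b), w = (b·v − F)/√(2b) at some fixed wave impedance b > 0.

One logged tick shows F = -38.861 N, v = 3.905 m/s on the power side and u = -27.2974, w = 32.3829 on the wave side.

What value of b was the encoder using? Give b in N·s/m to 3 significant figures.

b = 0.848 N·s/m

u + w = 5.0855;  u + w = √(2b)·v, so √(2b) = 5.0855/3.905 = 1.3023.
b = (√(2b))²/2 = 1.6960/2 = 0.8480.
(Check via u − w = 2F/√(2b): u − w = -59.6803, 2F/√(2b) = -59.6803.)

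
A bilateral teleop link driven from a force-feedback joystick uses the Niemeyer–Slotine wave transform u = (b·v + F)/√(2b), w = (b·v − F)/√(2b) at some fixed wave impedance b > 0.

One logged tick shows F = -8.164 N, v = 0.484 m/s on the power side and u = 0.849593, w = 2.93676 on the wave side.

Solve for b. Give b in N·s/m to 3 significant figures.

b = 30.6 N·s/m

u + w = 3.786353;  u + w = √(2b)·v, so √(2b) = 3.786353/0.484 = 7.823043.
b = (√(2b))²/2 = 61.200008/2 = 30.600004.
(Check via u − w = 2F/√(2b): u − w = -2.087167, 2F/√(2b) = -2.087167.)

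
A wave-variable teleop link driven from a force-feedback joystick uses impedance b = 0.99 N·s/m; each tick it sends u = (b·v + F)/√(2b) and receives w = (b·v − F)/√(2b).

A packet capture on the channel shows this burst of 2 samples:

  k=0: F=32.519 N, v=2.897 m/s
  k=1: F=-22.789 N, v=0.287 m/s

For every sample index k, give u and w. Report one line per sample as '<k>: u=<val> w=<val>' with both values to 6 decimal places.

k=0: b·v=0.99×2.897=2.868030; √(2b)=1.407125; u=(2.868030+32.519)/1.407125=25.148467, w=(2.868030−32.519)/1.407125=-21.072027
k=1: b·v=0.99×0.287=0.284130; √(2b)=1.407125; u=(0.284130+(-22.789))/1.407125=-15.993515, w=(0.284130−(-22.789))/1.407125=16.397359

0: u=25.148467 w=-21.072027
1: u=-15.993515 w=16.397359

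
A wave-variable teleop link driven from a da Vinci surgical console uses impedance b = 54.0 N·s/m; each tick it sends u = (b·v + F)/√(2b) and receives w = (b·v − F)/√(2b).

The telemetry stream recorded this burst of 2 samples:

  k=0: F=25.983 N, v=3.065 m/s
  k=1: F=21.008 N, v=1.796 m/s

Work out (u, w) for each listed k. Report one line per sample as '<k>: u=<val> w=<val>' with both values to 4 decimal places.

0: u=18.4264 w=13.4260
1: u=11.3538 w=7.3108

k=0: b·v=54.0×3.065=165.5100; √(2b)=10.3923; u=(165.5100+25.983)/10.3923=18.4264, w=(165.5100−25.983)/10.3923=13.4260
k=1: b·v=54.0×1.796=96.9840; √(2b)=10.3923; u=(96.9840+21.008)/10.3923=11.3538, w=(96.9840−21.008)/10.3923=7.3108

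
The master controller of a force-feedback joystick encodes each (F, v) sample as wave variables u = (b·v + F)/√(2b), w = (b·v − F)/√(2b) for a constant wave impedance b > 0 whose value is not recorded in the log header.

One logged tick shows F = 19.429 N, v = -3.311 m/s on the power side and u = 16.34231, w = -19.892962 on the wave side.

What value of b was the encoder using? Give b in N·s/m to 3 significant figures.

u + w = -3.550652;  u + w = √(2b)·v, so √(2b) = -3.550652/(-3.311) = 1.072381.
b = (√(2b))²/2 = 1.150000/2 = 0.575000.
(Check via u − w = 2F/√(2b): u − w = 36.235272, 2F/√(2b) = 36.235271.)

b = 0.575 N·s/m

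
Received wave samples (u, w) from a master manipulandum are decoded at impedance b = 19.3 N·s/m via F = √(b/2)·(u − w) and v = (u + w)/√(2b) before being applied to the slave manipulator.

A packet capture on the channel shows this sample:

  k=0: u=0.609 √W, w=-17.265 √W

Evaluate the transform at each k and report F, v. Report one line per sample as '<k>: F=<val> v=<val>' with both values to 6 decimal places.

0: F=55.524596 v=-2.680878

k=0: u−w=17.874000, u+w=-16.656000; √(b/2)=3.106445, √(2b)=6.212890; F=3.106445×17.874=55.524596, v=-16.656000/6.212890=-2.680878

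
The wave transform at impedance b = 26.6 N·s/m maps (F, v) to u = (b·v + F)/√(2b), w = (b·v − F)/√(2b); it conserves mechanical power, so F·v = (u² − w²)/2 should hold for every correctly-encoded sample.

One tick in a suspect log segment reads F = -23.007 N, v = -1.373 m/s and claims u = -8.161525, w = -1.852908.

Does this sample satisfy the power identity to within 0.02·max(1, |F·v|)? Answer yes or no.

yes

F·v = (-23.007)×(-1.373) = 31.588611 W.
(u² − w²)/2 = (66.610490 − 3.433268)/2 = 31.588611 W.
|Δ| = 0.000000;  2% of max(1, |F·v|) = 0.631772.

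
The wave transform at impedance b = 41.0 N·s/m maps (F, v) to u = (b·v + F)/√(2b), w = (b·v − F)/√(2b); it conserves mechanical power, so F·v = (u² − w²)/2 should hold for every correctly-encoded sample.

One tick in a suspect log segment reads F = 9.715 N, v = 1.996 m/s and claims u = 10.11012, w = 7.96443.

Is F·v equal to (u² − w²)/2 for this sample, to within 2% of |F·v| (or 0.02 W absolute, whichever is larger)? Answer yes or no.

F·v = 9.715×1.996 = 19.39114 W.
(u² − w²)/2 = (102.21453 − 63.43215)/2 = 19.39119 W.
|Δ| = 0.00005;  2% of max(1, |F·v|) = 0.38782.

yes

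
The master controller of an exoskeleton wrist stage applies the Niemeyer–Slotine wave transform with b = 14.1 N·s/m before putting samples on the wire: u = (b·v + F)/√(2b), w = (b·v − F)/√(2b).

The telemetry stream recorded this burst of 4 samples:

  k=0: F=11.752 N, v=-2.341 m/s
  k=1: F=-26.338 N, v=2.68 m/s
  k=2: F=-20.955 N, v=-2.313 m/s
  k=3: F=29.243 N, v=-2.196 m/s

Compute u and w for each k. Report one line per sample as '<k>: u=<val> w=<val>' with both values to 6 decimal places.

k=0: b·v=14.1×(-2.341)=-33.008100; √(2b)=5.310367; u=(-33.008100+11.752)/5.310367=-4.002755, w=(-33.008100−11.752)/5.310367=-8.428814
k=1: b·v=14.1×2.68=37.788000; √(2b)=5.310367; u=(37.788000+(-26.338))/5.310367=2.156160, w=(37.788000−(-26.338))/5.310367=12.075624
k=2: b·v=14.1×(-2.313)=-32.613300; √(2b)=5.310367; u=(-32.613300+(-20.955))/5.310367=-10.087494, w=(-32.613300−(-20.955))/5.310367=-2.195385
k=3: b·v=14.1×(-2.196)=-30.963600; √(2b)=5.310367; u=(-30.963600+29.243)/5.310367=-0.324008, w=(-30.963600−29.243)/5.310367=-11.337559

0: u=-4.002755 w=-8.428814
1: u=2.156160 w=12.075624
2: u=-10.087494 w=-2.195385
3: u=-0.324008 w=-11.337559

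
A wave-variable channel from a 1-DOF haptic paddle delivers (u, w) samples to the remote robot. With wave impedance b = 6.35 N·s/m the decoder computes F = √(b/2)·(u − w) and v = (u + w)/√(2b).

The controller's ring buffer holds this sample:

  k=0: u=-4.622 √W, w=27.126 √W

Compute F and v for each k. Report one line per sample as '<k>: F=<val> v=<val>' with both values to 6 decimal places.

k=0: u−w=-31.748000, u+w=22.504000; √(b/2)=1.781853, √(2b)=3.563706; F=1.781853×(-31.748)=-56.570268, v=22.504000/3.563706=6.314775

0: F=-56.570268 v=6.314775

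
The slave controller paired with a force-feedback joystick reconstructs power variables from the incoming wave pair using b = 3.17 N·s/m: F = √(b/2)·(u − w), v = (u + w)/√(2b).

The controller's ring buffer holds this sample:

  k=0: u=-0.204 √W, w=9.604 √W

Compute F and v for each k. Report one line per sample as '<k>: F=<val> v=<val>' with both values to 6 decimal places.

0: F=-12.347956 v=3.733217

k=0: u−w=-9.808000, u+w=9.400000; √(b/2)=1.258968, √(2b)=2.517936; F=1.258968×(-9.808)=-12.347956, v=9.400000/2.517936=3.733217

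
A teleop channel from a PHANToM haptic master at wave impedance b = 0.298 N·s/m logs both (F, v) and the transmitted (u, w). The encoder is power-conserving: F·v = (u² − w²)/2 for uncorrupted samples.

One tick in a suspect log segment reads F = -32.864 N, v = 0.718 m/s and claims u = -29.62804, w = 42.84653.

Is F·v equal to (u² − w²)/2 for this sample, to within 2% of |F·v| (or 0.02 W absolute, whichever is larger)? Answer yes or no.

F·v = (-32.864)×0.718 = -23.5964 W.
(u² − w²)/2 = (877.8208 − 1835.8251)/2 = -479.0022 W.
|Δ| = 455.4058;  2% of max(1, |F·v|) = 0.4719.

no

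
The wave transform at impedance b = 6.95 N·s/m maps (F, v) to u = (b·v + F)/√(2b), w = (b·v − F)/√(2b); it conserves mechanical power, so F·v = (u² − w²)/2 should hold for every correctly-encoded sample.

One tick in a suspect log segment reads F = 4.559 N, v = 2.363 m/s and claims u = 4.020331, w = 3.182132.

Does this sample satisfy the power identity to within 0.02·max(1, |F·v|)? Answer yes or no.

F·v = 4.559×2.363 = 10.772917 W.
(u² − w²)/2 = (16.163061 − 10.125964)/2 = 3.018549 W.
|Δ| = 7.754368;  2% of max(1, |F·v|) = 0.215458.

no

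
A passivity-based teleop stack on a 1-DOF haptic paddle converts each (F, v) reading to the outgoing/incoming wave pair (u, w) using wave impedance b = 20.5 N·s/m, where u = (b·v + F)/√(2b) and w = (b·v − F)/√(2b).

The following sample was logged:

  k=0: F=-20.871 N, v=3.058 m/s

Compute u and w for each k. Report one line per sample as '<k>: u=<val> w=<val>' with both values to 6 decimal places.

k=0: b·v=20.5×3.058=62.689000; √(2b)=6.403124; u=(62.689000+(-20.871))/6.403124=6.530874, w=(62.689000−(-20.871))/6.403124=13.049880

0: u=6.530874 w=13.049880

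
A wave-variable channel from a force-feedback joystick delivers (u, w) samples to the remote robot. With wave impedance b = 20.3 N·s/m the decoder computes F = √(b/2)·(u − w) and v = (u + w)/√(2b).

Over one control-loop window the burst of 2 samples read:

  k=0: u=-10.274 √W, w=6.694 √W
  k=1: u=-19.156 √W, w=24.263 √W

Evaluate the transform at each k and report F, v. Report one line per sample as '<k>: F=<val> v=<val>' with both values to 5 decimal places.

k=0: u−w=-16.96800, u+w=-3.58000; √(b/2)=3.18591, √(2b)=6.37181; F=3.18591×(-16.968)=-54.05846, v=-3.58000/6.37181=-0.56185
k=1: u−w=-43.41900, u+w=5.10700; √(b/2)=3.18591, √(2b)=6.37181; F=3.18591×(-43.419)=-138.32887, v=5.10700/6.37181=0.80150

0: F=-54.05846 v=-0.56185
1: F=-138.32887 v=0.80150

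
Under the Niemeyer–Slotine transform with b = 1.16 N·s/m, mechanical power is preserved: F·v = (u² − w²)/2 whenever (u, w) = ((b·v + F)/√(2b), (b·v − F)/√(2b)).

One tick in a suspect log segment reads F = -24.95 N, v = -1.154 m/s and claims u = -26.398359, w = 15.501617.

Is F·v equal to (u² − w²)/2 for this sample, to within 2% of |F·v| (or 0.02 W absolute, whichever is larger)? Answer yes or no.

no

F·v = (-24.95)×(-1.154) = 28.792300 W.
(u² − w²)/2 = (696.873358 − 240.300130)/2 = 228.286614 W.
|Δ| = 199.494314;  2% of max(1, |F·v|) = 0.575846.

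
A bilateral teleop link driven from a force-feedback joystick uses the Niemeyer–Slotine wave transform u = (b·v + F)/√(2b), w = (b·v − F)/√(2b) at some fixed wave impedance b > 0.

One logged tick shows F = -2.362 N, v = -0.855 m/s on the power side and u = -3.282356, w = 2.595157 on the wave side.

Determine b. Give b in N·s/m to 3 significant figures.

u + w = -0.687199;  u + w = √(2b)·v, so √(2b) = -0.687199/(-0.855) = 0.803742.
b = (√(2b))²/2 = 0.646000/2 = 0.323000.
(Check via u − w = 2F/√(2b): u − w = -5.877513, 2F/√(2b) = -5.877511.)

b = 0.323 N·s/m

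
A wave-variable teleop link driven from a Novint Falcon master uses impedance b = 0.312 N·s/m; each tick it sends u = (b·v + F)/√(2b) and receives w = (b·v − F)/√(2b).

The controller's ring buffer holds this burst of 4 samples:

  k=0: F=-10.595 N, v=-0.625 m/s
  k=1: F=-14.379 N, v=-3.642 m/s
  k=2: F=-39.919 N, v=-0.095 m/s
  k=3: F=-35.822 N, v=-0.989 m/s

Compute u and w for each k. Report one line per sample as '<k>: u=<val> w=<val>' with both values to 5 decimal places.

k=0: b·v=0.312×(-0.625)=-0.19500; √(2b)=0.78994; u=(-0.19500+(-10.595))/0.78994=-13.65932, w=(-0.19500−(-10.595))/0.78994=13.16561
k=1: b·v=0.312×(-3.642)=-1.13630; √(2b)=0.78994; u=(-1.13630+(-14.379))/0.78994=-19.64120, w=(-1.13630−(-14.379))/0.78994=16.76425
k=2: b·v=0.312×(-0.095)=-0.02964; √(2b)=0.78994; u=(-0.02964+(-39.919))/0.78994=-50.57195, w=(-0.02964−(-39.919))/0.78994=50.49691
k=3: b·v=0.312×(-0.989)=-0.30857; √(2b)=0.78994; u=(-0.30857+(-35.822))/0.78994=-45.73856, w=(-0.30857−(-35.822))/0.78994=44.95731

0: u=-13.65932 w=13.16561
1: u=-19.64120 w=16.76425
2: u=-50.57195 w=50.49691
3: u=-45.73856 w=44.95731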